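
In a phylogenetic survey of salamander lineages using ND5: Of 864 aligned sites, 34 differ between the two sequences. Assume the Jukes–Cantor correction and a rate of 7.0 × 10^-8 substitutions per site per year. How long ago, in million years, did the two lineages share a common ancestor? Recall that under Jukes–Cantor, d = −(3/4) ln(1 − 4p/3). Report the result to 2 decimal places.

0.29

p = 34/864 ≈ 0.039352.
d = −(3/4) ln(1 − 4p/3) = −0.75 ln(1 − 0.052469) = −0.75 ln(0.947531)
  = −0.75 × (-0.053896) = 0.040422 substitutions/site.
Under a molecular clock d = 2μt, so t = d/(2μ) = 0.040422 / (2 × 7.0 × 10^-8) = 0.29 million years.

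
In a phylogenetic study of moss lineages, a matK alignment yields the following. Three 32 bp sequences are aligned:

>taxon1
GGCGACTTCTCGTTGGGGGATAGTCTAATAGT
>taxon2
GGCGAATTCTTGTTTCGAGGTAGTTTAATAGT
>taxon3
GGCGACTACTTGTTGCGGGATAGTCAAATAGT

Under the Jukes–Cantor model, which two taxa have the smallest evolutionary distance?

taxon1 and taxon3

taxon1–taxon2: 7/32 differ, p = 0.219, d = 0.259.
taxon1–taxon3: 4/32 differ, p = 0.125, d = 0.137.
taxon2–taxon3: 7/32 differ, p = 0.219, d = 0.259.
The smallest distance is between taxon1 and taxon3.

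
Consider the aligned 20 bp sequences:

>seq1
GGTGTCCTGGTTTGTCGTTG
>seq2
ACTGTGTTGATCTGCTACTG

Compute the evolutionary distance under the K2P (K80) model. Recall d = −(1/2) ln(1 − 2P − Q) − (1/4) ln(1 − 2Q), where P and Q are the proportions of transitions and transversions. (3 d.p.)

1.207

Of 20 sites, 8 differences are transitions and 2 are transversions, so P = 8/20 = 0.4 and Q = 2/20 = 0.1.
Under the Kimura two-parameter model, d = −½ ln(1 − 2P − Q) − ¼ ln(1 − 2Q).
1 − 2P − Q = 0.1, giving −½ ln(0.1) = 1.151293.
1 − 2Q = 0.8, giving −¼ ln(0.8) = 0.055786.
d = 1.151293 + 0.055786 = 1.207079.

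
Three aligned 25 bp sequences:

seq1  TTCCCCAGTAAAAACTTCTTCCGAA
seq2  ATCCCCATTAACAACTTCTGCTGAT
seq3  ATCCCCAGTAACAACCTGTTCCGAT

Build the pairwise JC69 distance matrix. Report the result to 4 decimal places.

d(seq1,seq2) = 0.2892, d(seq1,seq3) = 0.2326, d(seq2,seq3) = 0.2326

seq1–seq2: 6/25 sites differ → p = 0.24, d = −0.75 ln(1 − 0.32) = 0.289247 ≈ 0.2892.
seq1–seq3: 5/25 sites differ → p = 0.2, d = −0.75 ln(1 − 0.266667) = 0.232617 ≈ 0.2326.
seq2–seq3: 5/25 sites differ → p = 0.2, d = −0.75 ln(1 − 0.266667) = 0.232617 ≈ 0.2326.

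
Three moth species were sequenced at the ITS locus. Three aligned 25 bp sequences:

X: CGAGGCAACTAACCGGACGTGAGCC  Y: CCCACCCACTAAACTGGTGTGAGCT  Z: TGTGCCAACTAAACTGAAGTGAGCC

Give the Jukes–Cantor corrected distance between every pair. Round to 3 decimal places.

X–Y: 10/25 sites differ → p = 0.4, d = −0.75 ln(1 − 0.533333) = 0.571605 ≈ 0.572.
X–Z: 6/25 sites differ → p = 0.24, d = −0.75 ln(1 − 0.32) = 0.289247 ≈ 0.289.
Y–Z: 8/25 sites differ → p = 0.32, d = −0.75 ln(1 − 0.426667) = 0.417216 ≈ 0.417.

d(X,Y) = 0.572, d(X,Z) = 0.289, d(Y,Z) = 0.417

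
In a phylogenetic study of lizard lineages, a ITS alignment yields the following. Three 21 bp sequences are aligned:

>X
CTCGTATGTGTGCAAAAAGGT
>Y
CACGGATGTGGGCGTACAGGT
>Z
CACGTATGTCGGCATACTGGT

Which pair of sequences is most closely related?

X–Y: 6/21 differ, p = 0.286, d = 0.360.
X–Z: 6/21 differ, p = 0.286, d = 0.360.
Y–Z: 4/21 differ, p = 0.190, d = 0.220.
The smallest distance is between Y and Z.

Y and Z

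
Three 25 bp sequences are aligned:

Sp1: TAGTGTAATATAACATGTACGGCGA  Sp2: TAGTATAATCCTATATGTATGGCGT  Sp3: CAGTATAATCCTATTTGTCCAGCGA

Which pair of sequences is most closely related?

Sp1–Sp2: 7/25 differ, p = 0.280, d = 0.351.
Sp1–Sp3: 9/25 differ, p = 0.360, d = 0.490.
Sp2–Sp3: 6/25 differ, p = 0.240, d = 0.289.
The smallest distance is between Sp2 and Sp3.

Sp2 and Sp3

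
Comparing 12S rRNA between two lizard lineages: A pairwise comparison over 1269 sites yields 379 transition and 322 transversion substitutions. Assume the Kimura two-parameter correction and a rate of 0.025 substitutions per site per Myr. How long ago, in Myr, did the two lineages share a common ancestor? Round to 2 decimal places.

P = 379/1269 ≈ 0.29866 and Q = 322/1269 ≈ 0.253743.
Under the Kimura two-parameter model, d = −½ ln(1 − 2P − Q) − ¼ ln(1 − 2Q).
1 − 2P − Q = 0.148937, giving −½ ln(0.148937) = 0.952116.
1 − 2Q = 0.492514, giving −¼ ln(0.492514) = 0.177058.
d = 0.952116 + 0.177058 = 1.129174.
Under a molecular clock d = 2μt, so t = d/(2μ) = 1.129174 / (2 × 0.025) = 22.58 Myr.

22.58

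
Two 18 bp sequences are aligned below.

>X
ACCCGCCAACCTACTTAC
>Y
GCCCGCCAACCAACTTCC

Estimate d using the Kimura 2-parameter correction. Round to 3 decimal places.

Of 18 sites, 1 differences are transitions and 2 are transversions, so P = 1/18 ≈ 0.055556 and Q = 2/18 ≈ 0.111111.
Under the Kimura two-parameter model, d = −½ ln(1 − 2P − Q) − ¼ ln(1 − 2Q).
1 − 2P − Q = 0.777777, giving −½ ln(0.777777) = 0.125658.
1 − 2Q = 0.777778, giving −¼ ln(0.777778) = 0.062829.
d = 0.125658 + 0.062829 = 0.188487.

0.188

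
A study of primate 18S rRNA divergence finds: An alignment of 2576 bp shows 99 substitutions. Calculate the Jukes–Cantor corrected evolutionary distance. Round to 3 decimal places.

p = 99/2576 ≈ 0.038432.
d = −(3/4) ln(1 − 4p/3) = −0.75 ln(1 − 0.051243) = −0.75 ln(0.948757)
  = −0.75 × (-0.052603) = 0.039452 substitutions/site.

0.039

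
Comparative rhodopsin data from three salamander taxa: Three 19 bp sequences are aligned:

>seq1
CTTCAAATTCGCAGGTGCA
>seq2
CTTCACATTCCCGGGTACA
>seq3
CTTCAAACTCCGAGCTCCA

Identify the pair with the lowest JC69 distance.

seq1–seq2: 4/19 differ, p = 0.211, d = 0.247.
seq1–seq3: 5/19 differ, p = 0.263, d = 0.324.
seq2–seq3: 6/19 differ, p = 0.316, d = 0.410.
The smallest distance is between seq1 and seq2.

seq1 and seq2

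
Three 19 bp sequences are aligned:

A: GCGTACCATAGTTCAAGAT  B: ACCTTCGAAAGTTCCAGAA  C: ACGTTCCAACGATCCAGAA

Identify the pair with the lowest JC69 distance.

A–B: 7/19 differ, p = 0.368, d = 0.507.
A–C: 7/19 differ, p = 0.368, d = 0.507.
B–C: 4/19 differ, p = 0.211, d = 0.247.
The smallest distance is between B and C.

B and C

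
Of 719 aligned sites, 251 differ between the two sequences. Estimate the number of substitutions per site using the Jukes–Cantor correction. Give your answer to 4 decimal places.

0.4698

p = 251/719 ≈ 0.349096.
d = −(3/4) ln(1 − 4p/3) = −0.75 ln(1 − 0.465461) = −0.75 ln(0.534539)
  = −0.75 × (-0.626351) = 0.469763 substitutions/site.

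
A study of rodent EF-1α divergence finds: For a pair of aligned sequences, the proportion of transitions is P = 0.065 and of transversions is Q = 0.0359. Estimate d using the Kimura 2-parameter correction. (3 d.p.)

0.109

Under the Kimura two-parameter model, d = −½ ln(1 − 2P − Q) − ¼ ln(1 − 2Q).
1 − 2P − Q = 0.8341, giving −½ ln(0.8341) = 0.090701.
1 − 2Q = 0.9282, giving −¼ ln(0.9282) = 0.018627.
d = 0.090701 + 0.018627 = 0.109328.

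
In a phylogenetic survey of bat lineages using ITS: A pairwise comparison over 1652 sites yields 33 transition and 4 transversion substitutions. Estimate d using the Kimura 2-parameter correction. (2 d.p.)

P = 33/1652 ≈ 0.019976 and Q = 4/1652 ≈ 0.002421.
Under the Kimura two-parameter model, d = −½ ln(1 − 2P − Q) − ¼ ln(1 − 2Q).
1 − 2P − Q = 0.957627, giving −½ ln(0.957627) = 0.021648.
1 − 2Q = 0.995158, giving −¼ ln(0.995158) = 0.001213.
d = 0.021648 + 0.001213 = 0.022861.

0.02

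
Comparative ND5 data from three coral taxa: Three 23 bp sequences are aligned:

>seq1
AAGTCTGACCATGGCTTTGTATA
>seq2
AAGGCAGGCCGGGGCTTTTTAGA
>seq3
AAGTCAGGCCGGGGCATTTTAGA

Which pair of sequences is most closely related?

seq1–seq2: 7/23 differ, p = 0.304, d = 0.390.
seq1–seq3: 7/23 differ, p = 0.304, d = 0.390.
seq2–seq3: 2/23 differ, p = 0.087, d = 0.092.
The smallest distance is between seq2 and seq3.

seq2 and seq3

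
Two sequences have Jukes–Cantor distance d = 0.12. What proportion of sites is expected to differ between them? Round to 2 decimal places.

p = (3/4)(1 − e^(−4d/3)) = 0.75 × (1 − e^(-0.16)) = 0.75 × (1 − 0.852144) = 0.110892.

0.11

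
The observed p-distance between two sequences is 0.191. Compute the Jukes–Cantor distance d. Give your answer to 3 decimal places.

d = −(3/4) ln(1 − 4p/3) = −0.75 ln(1 − 0.254667) = −0.75 ln(0.745333)
  = −0.75 × (-0.293924) = 0.220443 substitutions/site.

0.220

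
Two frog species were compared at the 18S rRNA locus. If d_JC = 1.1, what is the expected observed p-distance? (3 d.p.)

p = (3/4)(1 − e^(−4d/3)) = 0.75 × (1 − e^(-1.466667)) = 0.75 × (1 − 0.230693) = 0.576980.

0.577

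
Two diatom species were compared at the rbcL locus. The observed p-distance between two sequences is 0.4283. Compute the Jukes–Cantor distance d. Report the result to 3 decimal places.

d = −(3/4) ln(1 − 4p/3) = −0.75 ln(1 − 0.571067) = −0.75 ln(0.428933)
  = −0.75 × (-0.846455) = 0.634841 substitutions/site.

0.635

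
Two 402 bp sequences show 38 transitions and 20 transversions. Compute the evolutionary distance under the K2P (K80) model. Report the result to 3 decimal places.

P = 38/402 ≈ 0.094527 and Q = 20/402 ≈ 0.049751.
Under the Kimura two-parameter model, d = −½ ln(1 − 2P − Q) − ¼ ln(1 − 2Q).
1 − 2P − Q = 0.761195, giving −½ ln(0.761195) = 0.136433.
1 − 2Q = 0.900498, giving −¼ ln(0.900498) = 0.026202.
d = 0.136433 + 0.026202 = 0.162635.

0.163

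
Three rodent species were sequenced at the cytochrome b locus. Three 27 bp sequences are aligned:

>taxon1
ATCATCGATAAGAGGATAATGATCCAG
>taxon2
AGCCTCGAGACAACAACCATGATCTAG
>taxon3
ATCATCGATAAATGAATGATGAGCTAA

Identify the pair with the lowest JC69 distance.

taxon1 and taxon3

taxon1–taxon2: 10/27 differ, p = 0.370, d = 0.511.
taxon1–taxon3: 7/27 differ, p = 0.259, d = 0.318.
taxon2–taxon3: 10/27 differ, p = 0.370, d = 0.511.
The smallest distance is between taxon1 and taxon3.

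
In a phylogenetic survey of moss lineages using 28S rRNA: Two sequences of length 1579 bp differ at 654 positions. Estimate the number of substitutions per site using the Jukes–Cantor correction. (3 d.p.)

p = 654/1579 ≈ 0.414186.
d = −(3/4) ln(1 − 4p/3) = −0.75 ln(1 − 0.552248) = −0.75 ln(0.447752)
  = −0.75 × (-0.803516) = 0.602637 substitutions/site.

0.603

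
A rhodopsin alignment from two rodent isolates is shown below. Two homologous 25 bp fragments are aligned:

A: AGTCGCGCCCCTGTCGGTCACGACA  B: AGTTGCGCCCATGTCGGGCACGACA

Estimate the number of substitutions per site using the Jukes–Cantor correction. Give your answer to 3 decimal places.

0.131

The sequences differ at 3 of 25 sites (4, 11, 18), so p = 3/25 = 0.12.
d = −(3/4) ln(1 − 4p/3) = −0.75 ln(1 − 0.16) = −0.75 ln(0.84)
  = −0.75 × (-0.174353) = 0.130765 substitutions/site.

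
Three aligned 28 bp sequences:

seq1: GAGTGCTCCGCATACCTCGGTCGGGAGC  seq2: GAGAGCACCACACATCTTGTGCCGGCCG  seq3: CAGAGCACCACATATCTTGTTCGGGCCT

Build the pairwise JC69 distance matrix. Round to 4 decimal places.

d(seq1,seq2) = 0.6355, d(seq1,seq3) = 0.4850, d(seq2,seq3) = 0.2040

seq1–seq2: 12/28 sites differ → p ≈ 0.428571, d = −0.75 ln(1 − 0.571428) = 0.635472 ≈ 0.6355.
seq1–seq3: 10/28 sites differ → p ≈ 0.357143, d = −0.75 ln(1 − 0.476191) = 0.484971 ≈ 0.4850.
seq2–seq3: 5/28 sites differ → p ≈ 0.178571, d = −0.75 ln(1 − 0.238095) = 0.203950 ≈ 0.2040.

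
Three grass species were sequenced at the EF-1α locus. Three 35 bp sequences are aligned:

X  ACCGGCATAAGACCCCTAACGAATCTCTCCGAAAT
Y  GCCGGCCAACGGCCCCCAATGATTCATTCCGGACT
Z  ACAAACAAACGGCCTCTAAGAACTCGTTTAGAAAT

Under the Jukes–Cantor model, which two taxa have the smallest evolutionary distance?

X–Y: 12/35 differ, p = 0.343, d = 0.458.
X–Z: 14/35 differ, p = 0.400, d = 0.572.
Y–Z: 15/35 differ, p = 0.429, d = 0.635.
The smallest distance is between X and Y.

X and Y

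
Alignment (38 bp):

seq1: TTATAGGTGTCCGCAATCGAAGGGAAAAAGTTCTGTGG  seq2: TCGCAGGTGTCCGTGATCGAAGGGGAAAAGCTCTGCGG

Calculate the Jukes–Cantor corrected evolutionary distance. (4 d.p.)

The sequences differ at 8 of 38 sites (2, 3, 4, 14, 15, 25, 31, 36), so p = 8/38 ≈ 0.210526.
d = −(3/4) ln(1 − 4p/3) = −0.75 ln(1 − 0.280701) = −0.75 ln(0.719299)
  = −0.75 × (-0.329478) = 0.247109 substitutions/site.

0.2471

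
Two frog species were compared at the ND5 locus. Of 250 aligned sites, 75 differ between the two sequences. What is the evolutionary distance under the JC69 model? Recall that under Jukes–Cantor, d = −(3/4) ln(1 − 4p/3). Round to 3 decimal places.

p = 75/250 = 0.3.
d = −(3/4) ln(1 − 4p/3) = −0.75 ln(1 − 0.4) = −0.75 ln(0.6)
  = −0.75 × (-0.510826) = 0.383120 substitutions/site.

0.383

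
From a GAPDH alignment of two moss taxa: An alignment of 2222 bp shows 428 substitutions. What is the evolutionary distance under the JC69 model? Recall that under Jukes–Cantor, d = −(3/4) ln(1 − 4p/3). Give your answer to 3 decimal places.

p = 428/2222 ≈ 0.192619.
d = −(3/4) ln(1 − 4p/3) = −0.75 ln(1 − 0.256825) = −0.75 ln(0.743175)
  = −0.75 × (-0.296824) = 0.222618 substitutions/site.

0.223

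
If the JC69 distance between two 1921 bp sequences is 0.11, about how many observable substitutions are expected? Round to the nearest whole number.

197

Invert JC69: p = (3/4)(1 − e^(−4d/3)) = 0.75 × (1 − e^(-0.146667)) = 0.75 × (1 − 0.863582) = 0.102314.
Expected differing sites = pL ≈ 0.102314 × 1921 = 196.545194 ≈ 197.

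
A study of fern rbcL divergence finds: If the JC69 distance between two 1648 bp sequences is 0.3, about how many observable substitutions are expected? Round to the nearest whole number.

Invert JC69: p = (3/4)(1 − e^(−4d/3)) = 0.75 × (1 − e^(-0.4)) = 0.75 × (1 − 0.670320) = 0.247260.
Expected differing sites = pL ≈ 0.247260 × 1648 = 407.48448 ≈ 407.

407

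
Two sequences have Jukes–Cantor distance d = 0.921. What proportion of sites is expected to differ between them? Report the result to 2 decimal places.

0.53

p = (3/4)(1 − e^(−4d/3)) = 0.75 × (1 − e^(-1.228)) = 0.75 × (1 − 0.292878) = 0.530342.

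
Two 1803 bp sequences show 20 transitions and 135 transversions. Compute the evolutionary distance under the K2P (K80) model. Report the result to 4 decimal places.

P = 20/1803 ≈ 0.011093 and Q = 135/1803 ≈ 0.074875.
Under the Kimura two-parameter model, d = −½ ln(1 − 2P − Q) − ¼ ln(1 − 2Q).
1 − 2P − Q = 0.902939, giving −½ ln(0.902939) = 0.051050.
1 − 2Q = 0.85025, giving −¼ ln(0.85025) = 0.040556.
d = 0.051050 + 0.040556 = 0.091606.

0.0916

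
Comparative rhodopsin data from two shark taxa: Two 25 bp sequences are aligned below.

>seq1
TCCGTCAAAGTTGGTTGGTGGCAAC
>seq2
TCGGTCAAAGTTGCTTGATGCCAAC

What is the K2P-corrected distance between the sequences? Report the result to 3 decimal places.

0.180

Of 25 sites, 1 differences are transitions and 3 are transversions, so P = 1/25 = 0.04 and Q = 3/25 = 0.12.
Under the Kimura two-parameter model, d = −½ ln(1 − 2P − Q) − ¼ ln(1 − 2Q).
1 − 2P − Q = 0.8, giving −½ ln(0.8) = 0.111572.
1 − 2Q = 0.76, giving −¼ ln(0.76) = 0.068609.
d = 0.111572 + 0.068609 = 0.180181.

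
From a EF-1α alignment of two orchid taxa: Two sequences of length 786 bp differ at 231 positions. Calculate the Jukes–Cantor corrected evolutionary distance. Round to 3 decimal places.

p = 231/786 ≈ 0.293893.
d = −(3/4) ln(1 − 4p/3) = −0.75 ln(1 − 0.391857) = −0.75 ln(0.608143)
  = −0.75 × (-0.497345) = 0.373009 substitutions/site.

0.373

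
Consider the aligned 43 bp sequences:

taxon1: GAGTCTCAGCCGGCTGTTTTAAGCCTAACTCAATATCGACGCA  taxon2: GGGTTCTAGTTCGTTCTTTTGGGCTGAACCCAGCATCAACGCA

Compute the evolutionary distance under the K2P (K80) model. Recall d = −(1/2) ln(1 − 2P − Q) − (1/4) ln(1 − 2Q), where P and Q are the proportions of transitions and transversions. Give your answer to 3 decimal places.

Of 43 sites, 14 differences are transitions and 3 are transversions, so P = 14/43 ≈ 0.325581 and Q = 3/43 ≈ 0.069767.
Under the Kimura two-parameter model, d = −½ ln(1 − 2P − Q) − ¼ ln(1 − 2Q).
1 − 2P − Q = 0.279071, giving −½ ln(0.279071) = 0.638145.
1 − 2Q = 0.860466, giving −¼ ln(0.860466) = 0.037570.
d = 0.638145 + 0.037570 = 0.675715.

0.676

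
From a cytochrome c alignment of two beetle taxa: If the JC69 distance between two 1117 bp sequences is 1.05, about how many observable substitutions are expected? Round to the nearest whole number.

631

Invert JC69: p = (3/4)(1 − e^(−4d/3)) = 0.75 × (1 − e^(-1.4)) = 0.75 × (1 − 0.246597) = 0.565052.
Expected differing sites = pL ≈ 0.565052 × 1117 = 631.163084 ≈ 631.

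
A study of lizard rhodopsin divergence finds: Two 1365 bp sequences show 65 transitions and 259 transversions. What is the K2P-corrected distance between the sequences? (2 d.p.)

0.29

P = 65/1365 ≈ 0.047619 and Q = 259/1365 ≈ 0.189744.
Under the Kimura two-parameter model, d = −½ ln(1 − 2P − Q) − ¼ ln(1 − 2Q).
1 − 2P − Q = 0.715018, giving −½ ln(0.715018) = 0.167724.
1 − 2Q = 0.620512, giving −¼ ln(0.620512) = 0.119303.
d = 0.167724 + 0.119303 = 0.287027.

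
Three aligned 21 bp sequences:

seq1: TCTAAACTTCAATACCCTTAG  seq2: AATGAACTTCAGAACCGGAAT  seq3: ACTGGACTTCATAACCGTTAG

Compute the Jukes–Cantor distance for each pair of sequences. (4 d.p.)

d(seq1,seq2) = 0.6355, d(seq1,seq3) = 0.3597, d(seq2,seq3) = 0.3597

seq1–seq2: 9/21 sites differ → p ≈ 0.428571, d = −0.75 ln(1 − 0.571428) = 0.635472 ≈ 0.6355.
seq1–seq3: 6/21 sites differ → p ≈ 0.285714, d = −0.75 ln(1 − 0.380952) = 0.359679 ≈ 0.3597.
seq2–seq3: 6/21 sites differ → p ≈ 0.285714, d = −0.75 ln(1 − 0.380952) = 0.359679 ≈ 0.3597.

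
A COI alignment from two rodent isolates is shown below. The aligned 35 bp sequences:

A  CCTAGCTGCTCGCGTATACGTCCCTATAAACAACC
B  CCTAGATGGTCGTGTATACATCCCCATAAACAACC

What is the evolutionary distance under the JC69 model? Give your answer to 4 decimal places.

The sequences differ at 5 of 35 sites (6, 9, 13, 20, 25), so p = 5/35 ≈ 0.142857.
d = −(3/4) ln(1 − 4p/3) = −0.75 ln(1 − 0.190476) = −0.75 ln(0.809524)
  = −0.75 × (-0.211309) = 0.158482 substitutions/site.

0.1585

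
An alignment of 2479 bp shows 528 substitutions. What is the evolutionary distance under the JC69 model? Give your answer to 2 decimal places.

0.25

p = 528/2479 ≈ 0.212989.
d = −(3/4) ln(1 − 4p/3) = −0.75 ln(1 − 0.283985) = −0.75 ln(0.716015)
  = −0.75 × (-0.334054) = 0.250541 substitutions/site.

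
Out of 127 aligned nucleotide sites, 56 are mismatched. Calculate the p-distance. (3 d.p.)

0.441

p = 56/127 = 0.440944… ≈ 0.441 (to 3 d.p.).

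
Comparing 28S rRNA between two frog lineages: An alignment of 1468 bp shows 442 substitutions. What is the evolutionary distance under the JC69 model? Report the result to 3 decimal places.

0.385

p = 442/1468 ≈ 0.30109.
d = −(3/4) ln(1 − 4p/3) = −0.75 ln(1 − 0.401453) = −0.75 ln(0.598547)
  = −0.75 × (-0.513250) = 0.384938 substitutions/site.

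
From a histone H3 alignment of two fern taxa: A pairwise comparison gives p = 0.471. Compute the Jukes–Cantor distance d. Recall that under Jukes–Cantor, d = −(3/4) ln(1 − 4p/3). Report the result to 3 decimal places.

d = −(3/4) ln(1 − 4p/3) = −0.75 ln(1 − 0.628) = −0.75 ln(0.372)
  = −0.75 × (-0.988861) = 0.741646 substitutions/site.

0.742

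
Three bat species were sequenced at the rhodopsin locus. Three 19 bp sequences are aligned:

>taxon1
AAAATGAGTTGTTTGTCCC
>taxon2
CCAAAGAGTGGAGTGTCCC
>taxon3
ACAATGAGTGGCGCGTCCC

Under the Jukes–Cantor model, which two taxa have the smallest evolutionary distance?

taxon2 and taxon3

taxon1–taxon2: 6/19 differ, p = 0.316, d = 0.410.
taxon1–taxon3: 5/19 differ, p = 0.263, d = 0.324.
taxon2–taxon3: 4/19 differ, p = 0.211, d = 0.247.
The smallest distance is between taxon2 and taxon3.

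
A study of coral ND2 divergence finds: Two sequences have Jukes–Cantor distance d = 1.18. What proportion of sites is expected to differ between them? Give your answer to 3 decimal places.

p = (3/4)(1 − e^(−4d/3)) = 0.75 × (1 − e^(-1.573333)) = 0.75 × (1 − 0.207353) = 0.594485.

0.594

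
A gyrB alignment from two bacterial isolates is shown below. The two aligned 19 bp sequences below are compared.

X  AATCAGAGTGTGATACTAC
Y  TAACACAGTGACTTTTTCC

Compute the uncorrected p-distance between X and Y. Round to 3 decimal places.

0.474

The sequences differ at 9 of 19 positions (sites 1, 3, 6, 11, 12, 13, 15, 16, 18).
p = 9/19 = 0.473684… ≈ 0.474 (to 3 d.p.).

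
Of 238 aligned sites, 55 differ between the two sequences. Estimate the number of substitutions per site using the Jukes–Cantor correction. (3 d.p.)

0.276

p = 55/238 ≈ 0.231092.
d = −(3/4) ln(1 − 4p/3) = −0.75 ln(1 − 0.308123) = −0.75 ln(0.691877)
  = −0.75 × (-0.368347) = 0.276260 substitutions/site.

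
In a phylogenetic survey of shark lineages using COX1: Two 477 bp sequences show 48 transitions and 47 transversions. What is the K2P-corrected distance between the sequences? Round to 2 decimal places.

P = 48/477 ≈ 0.100629 and Q = 47/477 ≈ 0.098532.
Under the Kimura two-parameter model, d = −½ ln(1 − 2P − Q) − ¼ ln(1 − 2Q).
1 − 2P − Q = 0.70021, giving −½ ln(0.70021) = 0.178187.
1 − 2Q = 0.802936, giving −¼ ln(0.802936) = 0.054870.
d = 0.178187 + 0.054870 = 0.233057.

0.23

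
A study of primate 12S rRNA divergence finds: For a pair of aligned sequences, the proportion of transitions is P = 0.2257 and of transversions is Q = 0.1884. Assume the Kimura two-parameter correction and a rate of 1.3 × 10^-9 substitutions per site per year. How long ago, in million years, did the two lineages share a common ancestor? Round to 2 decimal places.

241.83

Under the Kimura two-parameter model, d = −½ ln(1 − 2P − Q) − ¼ ln(1 − 2Q).
1 − 2P − Q = 0.3602, giving −½ ln(0.3602) = 0.510548.
1 − 2Q = 0.6232, giving −¼ ln(0.6232) = 0.118222.
d = 0.510548 + 0.118222 = 0.628770.
Under a molecular clock d = 2μt, so t = d/(2μ) = 0.628770 / (2 × 1.3 × 10^-9) = 241.83 million years.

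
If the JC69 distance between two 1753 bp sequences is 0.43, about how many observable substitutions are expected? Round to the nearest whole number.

574

Invert JC69: p = (3/4)(1 − e^(−4d/3)) = 0.75 × (1 − e^(-0.573333)) = 0.75 × (1 − 0.563644) = 0.327267.
Expected differing sites = pL ≈ 0.327267 × 1753 = 573.699051 ≈ 574.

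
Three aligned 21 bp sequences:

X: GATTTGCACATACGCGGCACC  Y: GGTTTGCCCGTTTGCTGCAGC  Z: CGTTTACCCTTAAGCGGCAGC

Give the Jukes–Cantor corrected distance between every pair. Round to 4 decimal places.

d(X,Y) = 0.4408, d(X,Z) = 0.4408, d(Y,Z) = 0.3597

X–Y: 7/21 sites differ → p ≈ 0.333333, d = −0.75 ln(1 − 0.444444) = 0.440839 ≈ 0.4408.
X–Z: 7/21 sites differ → p ≈ 0.333333, d = −0.75 ln(1 − 0.444444) = 0.440839 ≈ 0.4408.
Y–Z: 6/21 sites differ → p ≈ 0.285714, d = −0.75 ln(1 − 0.380952) = 0.359679 ≈ 0.3597.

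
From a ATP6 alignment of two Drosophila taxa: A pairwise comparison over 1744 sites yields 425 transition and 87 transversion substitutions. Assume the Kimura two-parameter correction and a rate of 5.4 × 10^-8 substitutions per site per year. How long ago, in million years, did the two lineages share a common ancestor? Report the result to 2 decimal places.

P = 425/1744 ≈ 0.243693 and Q = 87/1744 ≈ 0.049885.
Under the Kimura two-parameter model, d = −½ ln(1 − 2P − Q) − ¼ ln(1 − 2Q).
1 − 2P − Q = 0.462729, giving −½ ln(0.462729) = 0.385307.
1 − 2Q = 0.90023, giving −¼ ln(0.90023) = 0.026276.
d = 0.385307 + 0.026276 = 0.411583.
Under a molecular clock d = 2μt, so t = d/(2μ) = 0.411583 / (2 × 5.4 × 10^-8) = 3.81 million years.

3.81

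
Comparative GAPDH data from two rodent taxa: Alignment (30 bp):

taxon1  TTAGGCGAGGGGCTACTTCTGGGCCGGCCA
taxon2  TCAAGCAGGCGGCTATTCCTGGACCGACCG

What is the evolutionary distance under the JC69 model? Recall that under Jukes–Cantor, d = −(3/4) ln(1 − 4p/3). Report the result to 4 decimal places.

The sequences differ at 10 of 30 sites (2, 4, 7, 8, 10, 16, 18, 23, 27, 30), so p = 10/30 ≈ 0.333333.
d = −(3/4) ln(1 − 4p/3) = −0.75 ln(1 − 0.444444) = −0.75 ln(0.555556)
  = −0.75 × (-0.587786) = 0.440840 substitutions/site.

0.4408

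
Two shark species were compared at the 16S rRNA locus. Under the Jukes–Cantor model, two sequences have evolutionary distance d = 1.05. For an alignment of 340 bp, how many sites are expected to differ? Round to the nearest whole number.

192

Invert JC69: p = (3/4)(1 − e^(−4d/3)) = 0.75 × (1 − e^(-1.4)) = 0.75 × (1 − 0.246597) = 0.565052.
Expected differing sites = pL ≈ 0.565052 × 340 = 192.11768 ≈ 192.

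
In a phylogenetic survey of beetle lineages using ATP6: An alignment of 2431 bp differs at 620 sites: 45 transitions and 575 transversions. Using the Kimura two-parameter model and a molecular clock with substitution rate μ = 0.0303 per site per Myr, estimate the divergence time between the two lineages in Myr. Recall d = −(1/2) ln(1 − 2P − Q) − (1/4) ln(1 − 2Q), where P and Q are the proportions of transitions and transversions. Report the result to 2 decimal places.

P = 45/2431 ≈ 0.018511 and Q = 575/2431 ≈ 0.236528.
Under the Kimura two-parameter model, d = −½ ln(1 − 2P − Q) − ¼ ln(1 − 2Q).
1 − 2P − Q = 0.72645, giving −½ ln(0.72645) = 0.159793.
1 − 2Q = 0.526944, giving −¼ ln(0.526944) = 0.160165.
d = 0.159793 + 0.160165 = 0.319958.
Under a molecular clock d = 2μt, so t = d/(2μ) = 0.319958 / (2 × 0.0303) = 5.28 Myr.

5.28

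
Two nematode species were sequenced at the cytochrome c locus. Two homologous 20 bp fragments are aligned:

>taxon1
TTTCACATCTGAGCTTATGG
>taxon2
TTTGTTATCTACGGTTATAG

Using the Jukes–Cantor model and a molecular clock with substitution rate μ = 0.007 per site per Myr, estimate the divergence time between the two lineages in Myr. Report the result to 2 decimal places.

The sequences differ at 7 of 20 sites (4, 5, 6, 11, 12, 14, 19), so p = 7/20 = 0.35.
d = −(3/4) ln(1 − 4p/3) = −0.75 ln(1 − 0.466667) = −0.75 ln(0.533333)
  = −0.75 × (-0.628609) = 0.471457 substitutions/site.
Under a molecular clock d = 2μt, so t = d/(2μ) = 0.471457 / (2 × 0.007) = 33.68 Myr.

33.68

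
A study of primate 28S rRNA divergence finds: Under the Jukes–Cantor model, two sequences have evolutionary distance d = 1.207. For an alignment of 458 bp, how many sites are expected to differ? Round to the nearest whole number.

Invert JC69: p = (3/4)(1 − e^(−4d/3)) = 0.75 × (1 − e^(-1.609333)) = 0.75 × (1 − 0.200021) = 0.599984.
Expected differing sites = pL ≈ 0.599984 × 458 = 274.792672 ≈ 275.

275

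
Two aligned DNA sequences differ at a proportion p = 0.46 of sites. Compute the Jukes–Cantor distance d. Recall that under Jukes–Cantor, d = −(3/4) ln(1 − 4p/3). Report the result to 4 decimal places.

0.7126

d = −(3/4) ln(1 − 4p/3) = −0.75 ln(1 − 0.613333) = −0.75 ln(0.386667)
  = −0.75 × (-0.950191) = 0.712643 substitutions/site.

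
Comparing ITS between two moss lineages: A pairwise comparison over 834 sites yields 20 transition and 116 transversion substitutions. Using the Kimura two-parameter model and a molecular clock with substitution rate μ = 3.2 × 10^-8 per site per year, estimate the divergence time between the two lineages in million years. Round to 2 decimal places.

2.89

P = 20/834 ≈ 0.023981 and Q = 116/834 ≈ 0.139089.
Under the Kimura two-parameter model, d = −½ ln(1 − 2P − Q) − ¼ ln(1 − 2Q).
1 − 2P − Q = 0.812949, giving −½ ln(0.812949) = 0.103543.
1 − 2Q = 0.721822, giving −¼ ln(0.721822) = 0.081494.
d = 0.103543 + 0.081494 = 0.185037.
Under a molecular clock d = 2μt, so t = d/(2μ) = 0.185037 / (2 × 3.2 × 10^-8) = 2.89 million years.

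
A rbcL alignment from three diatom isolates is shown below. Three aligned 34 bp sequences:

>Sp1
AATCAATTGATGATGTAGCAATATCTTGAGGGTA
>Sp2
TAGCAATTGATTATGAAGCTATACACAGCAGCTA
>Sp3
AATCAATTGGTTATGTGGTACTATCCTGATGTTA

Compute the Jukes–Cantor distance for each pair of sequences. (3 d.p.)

d(Sp1,Sp2) = 0.477, d(Sp1,Sp3) = 0.282, d(Sp2,Sp3) = 0.597

Sp1–Sp2: 12/34 sites differ → p ≈ 0.352941, d = −0.75 ln(1 − 0.470588) = 0.476991 ≈ 0.477.
Sp1–Sp3: 8/34 sites differ → p ≈ 0.235294, d = −0.75 ln(1 − 0.313725) = 0.282358 ≈ 0.282.
Sp2–Sp3: 14/34 sites differ → p ≈ 0.411765, d = −0.75 ln(1 − 0.54902) = 0.597249 ≈ 0.597.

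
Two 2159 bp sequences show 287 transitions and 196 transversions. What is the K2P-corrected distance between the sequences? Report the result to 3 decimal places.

P = 287/2159 ≈ 0.132932 and Q = 196/2159 ≈ 0.090783.
Under the Kimura two-parameter model, d = −½ ln(1 − 2P − Q) − ¼ ln(1 − 2Q).
1 − 2P − Q = 0.643353, giving −½ ln(0.643353) = 0.220531.
1 − 2Q = 0.818434, giving −¼ ln(0.818434) = 0.050091.
d = 0.220531 + 0.050091 = 0.270622.

0.271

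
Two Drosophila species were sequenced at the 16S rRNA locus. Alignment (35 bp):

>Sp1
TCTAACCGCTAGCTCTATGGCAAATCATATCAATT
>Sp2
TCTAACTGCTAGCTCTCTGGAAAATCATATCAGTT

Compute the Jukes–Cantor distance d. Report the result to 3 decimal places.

0.124

The sequences differ at 4 of 35 sites (7, 17, 21, 33), so p = 4/35 ≈ 0.114286.
d = −(3/4) ln(1 − 4p/3) = −0.75 ln(1 − 0.152381) = −0.75 ln(0.847619)
  = −0.75 × (-0.165324) = 0.123993 substitutions/site.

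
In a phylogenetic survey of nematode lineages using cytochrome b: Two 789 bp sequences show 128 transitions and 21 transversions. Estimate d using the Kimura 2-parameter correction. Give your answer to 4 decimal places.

P = 128/789 ≈ 0.162231 and Q = 21/789 ≈ 0.026616.
Under the Kimura two-parameter model, d = −½ ln(1 − 2P − Q) − ¼ ln(1 − 2Q).
1 − 2P − Q = 0.648922, giving −½ ln(0.648922) = 0.216221.
1 − 2Q = 0.946768, giving −¼ ln(0.946768) = 0.013675.
d = 0.216221 + 0.013675 = 0.229896.

0.2299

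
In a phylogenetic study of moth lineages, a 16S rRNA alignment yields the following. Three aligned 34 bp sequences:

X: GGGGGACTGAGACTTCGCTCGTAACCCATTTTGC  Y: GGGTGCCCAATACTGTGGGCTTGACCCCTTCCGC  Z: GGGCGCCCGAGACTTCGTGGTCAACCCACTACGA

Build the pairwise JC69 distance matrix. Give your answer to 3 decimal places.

d(X,Y) = 0.597, d(X,Z) = 0.477, d(Y,Z) = 0.535

X–Y: 14/34 sites differ → p ≈ 0.411765, d = −0.75 ln(1 − 0.54902) = 0.597249 ≈ 0.597.
X–Z: 12/34 sites differ → p ≈ 0.352941, d = −0.75 ln(1 − 0.470588) = 0.476991 ≈ 0.477.
Y–Z: 13/34 sites differ → p ≈ 0.382353, d = −0.75 ln(1 − 0.509804) = 0.534712 ≈ 0.535.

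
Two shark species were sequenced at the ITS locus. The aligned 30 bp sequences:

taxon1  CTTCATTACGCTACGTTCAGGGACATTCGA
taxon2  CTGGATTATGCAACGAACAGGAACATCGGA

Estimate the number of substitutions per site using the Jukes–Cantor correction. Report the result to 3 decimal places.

The sequences differ at 9 of 30 sites (3, 4, 9, 12, 16, 17, 22, 27, 28), so p = 9/30 = 0.3.
d = −(3/4) ln(1 − 4p/3) = −0.75 ln(1 − 0.4) = −0.75 ln(0.6)
  = −0.75 × (-0.510826) = 0.383120 substitutions/site.

0.383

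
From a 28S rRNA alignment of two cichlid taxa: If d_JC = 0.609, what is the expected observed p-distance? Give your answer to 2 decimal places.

p = (3/4)(1 − e^(−4d/3)) = 0.75 × (1 − e^(-0.812)) = 0.75 × (1 − 0.443969) = 0.417023.

0.42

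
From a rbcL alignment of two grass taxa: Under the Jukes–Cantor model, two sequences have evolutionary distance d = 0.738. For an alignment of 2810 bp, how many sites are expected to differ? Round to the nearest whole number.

Invert JC69: p = (3/4)(1 − e^(−4d/3)) = 0.75 × (1 − e^(-0.984)) = 0.75 × (1 − 0.373813) = 0.469640.
Expected differing sites = pL ≈ 0.469640 × 2810 = 1319.6884 ≈ 1320.

1320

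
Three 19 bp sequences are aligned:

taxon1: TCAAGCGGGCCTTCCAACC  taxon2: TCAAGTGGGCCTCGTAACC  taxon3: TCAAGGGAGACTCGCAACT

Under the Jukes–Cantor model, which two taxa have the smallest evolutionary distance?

taxon1–taxon2: 4/19 differ, p = 0.211, d = 0.247.
taxon1–taxon3: 6/19 differ, p = 0.316, d = 0.410.
taxon2–taxon3: 5/19 differ, p = 0.263, d = 0.324.
The smallest distance is between taxon1 and taxon2.

taxon1 and taxon2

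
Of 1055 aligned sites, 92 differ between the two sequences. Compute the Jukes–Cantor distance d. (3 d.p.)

p = 92/1055 ≈ 0.087204.
d = −(3/4) ln(1 − 4p/3) = −0.75 ln(1 − 0.116272) = −0.75 ln(0.883728)
  = −0.75 × (-0.123606) = 0.092705 substitutions/site.

0.093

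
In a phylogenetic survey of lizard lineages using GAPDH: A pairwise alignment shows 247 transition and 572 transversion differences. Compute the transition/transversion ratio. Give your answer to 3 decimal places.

R = 247/572 = 0.431818… ≈ 0.432 (to 3 d.p.).

0.432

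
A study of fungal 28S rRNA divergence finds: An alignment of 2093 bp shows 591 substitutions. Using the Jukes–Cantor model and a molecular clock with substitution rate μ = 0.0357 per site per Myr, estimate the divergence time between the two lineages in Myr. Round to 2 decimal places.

p = 591/2093 ≈ 0.28237.
d = −(3/4) ln(1 − 4p/3) = −0.75 ln(1 − 0.376493) = −0.75 ln(0.623507)
  = −0.75 × (-0.472395) = 0.354296 substitutions/site.
Under a molecular clock d = 2μt, so t = d/(2μ) = 0.354296 / (2 × 0.0357) = 4.96 Myr.

4.96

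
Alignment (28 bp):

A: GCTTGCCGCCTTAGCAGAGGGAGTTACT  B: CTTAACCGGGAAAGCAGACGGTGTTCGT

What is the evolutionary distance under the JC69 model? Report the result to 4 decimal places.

The sequences differ at 12 of 28 sites, so p = 12/28 ≈ 0.428571.
d = −(3/4) ln(1 − 4p/3) = −0.75 ln(1 − 0.571428) = −0.75 ln(0.428572)
  = −0.75 × (-0.847297) = 0.635473 substitutions/site.

0.6355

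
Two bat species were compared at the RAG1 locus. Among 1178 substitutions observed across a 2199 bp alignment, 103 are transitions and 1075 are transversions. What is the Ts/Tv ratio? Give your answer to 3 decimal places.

R = 103/1075 = 0.095813… ≈ 0.096 (to 3 d.p.).

0.096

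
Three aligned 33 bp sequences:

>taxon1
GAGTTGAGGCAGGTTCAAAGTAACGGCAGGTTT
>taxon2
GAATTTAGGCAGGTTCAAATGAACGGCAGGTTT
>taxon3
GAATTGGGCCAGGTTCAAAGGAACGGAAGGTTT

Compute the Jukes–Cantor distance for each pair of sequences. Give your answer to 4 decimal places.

d(taxon1,taxon2) = 0.1322, d(taxon1,taxon3) = 0.1693, d(taxon2,taxon3) = 0.1693

taxon1–taxon2: 4/33 sites differ → p ≈ 0.121212, d = −0.75 ln(1 − 0.161616) = 0.132209 ≈ 0.1322.
taxon1–taxon3: 5/33 sites differ → p ≈ 0.151515, d = −0.75 ln(1 − 0.20202) = 0.169254 ≈ 0.1693.
taxon2–taxon3: 5/33 sites differ → p ≈ 0.151515, d = −0.75 ln(1 − 0.20202) = 0.169254 ≈ 0.1693.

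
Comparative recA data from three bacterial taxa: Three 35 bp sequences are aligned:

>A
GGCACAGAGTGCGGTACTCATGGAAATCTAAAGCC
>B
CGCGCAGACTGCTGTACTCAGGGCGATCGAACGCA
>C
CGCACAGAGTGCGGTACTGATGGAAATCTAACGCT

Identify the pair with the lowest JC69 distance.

A and C

A–B: 10/35 differ, p = 0.286, d = 0.360.
A–C: 4/35 differ, p = 0.114, d = 0.124.
B–C: 9/35 differ, p = 0.257, d = 0.315.
The smallest distance is between A and C.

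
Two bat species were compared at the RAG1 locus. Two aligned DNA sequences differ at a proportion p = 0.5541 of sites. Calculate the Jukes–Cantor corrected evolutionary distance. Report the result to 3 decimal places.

d = −(3/4) ln(1 − 4p/3) = −0.75 ln(1 − 0.7388) = −0.75 ln(0.2612)
  = −0.75 × (-1.342469) = 1.006852 substitutions/site.

1.007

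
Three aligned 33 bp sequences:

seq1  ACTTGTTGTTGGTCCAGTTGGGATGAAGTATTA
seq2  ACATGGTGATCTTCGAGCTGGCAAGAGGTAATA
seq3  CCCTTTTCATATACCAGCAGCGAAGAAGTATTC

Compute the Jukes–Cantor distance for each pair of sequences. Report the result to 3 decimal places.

d(seq1,seq2) = 0.441, d(seq1,seq3) = 0.559, d(seq2,seq3) = 0.625

seq1–seq2: 11/33 sites differ → p ≈ 0.333333, d = −0.75 ln(1 − 0.444444) = 0.440839 ≈ 0.441.
seq1–seq3: 13/33 sites differ → p ≈ 0.393939, d = −0.75 ln(1 − 0.525252) = 0.558728 ≈ 0.559.
seq2–seq3: 14/33 sites differ → p ≈ 0.424242, d = −0.75 ln(1 − 0.565656) = 0.625439 ≈ 0.625.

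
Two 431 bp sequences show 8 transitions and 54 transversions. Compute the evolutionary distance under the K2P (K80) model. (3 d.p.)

0.161

P = 8/431 ≈ 0.018561 and Q = 54/431 ≈ 0.12529.
Under the Kimura two-parameter model, d = −½ ln(1 − 2P − Q) − ¼ ln(1 − 2Q).
1 − 2P − Q = 0.837588, giving −½ ln(0.837588) = 0.088614.
1 − 2Q = 0.74942, giving −¼ ln(0.74942) = 0.072114.
d = 0.088614 + 0.072114 = 0.160728.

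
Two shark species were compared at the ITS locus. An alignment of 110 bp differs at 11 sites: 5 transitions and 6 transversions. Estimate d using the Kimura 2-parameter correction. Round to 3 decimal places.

P = 5/110 ≈ 0.045455 and Q = 6/110 ≈ 0.054545.
Under the Kimura two-parameter model, d = −½ ln(1 − 2P − Q) − ¼ ln(1 − 2Q).
1 − 2P − Q = 0.854545, giving −½ ln(0.854545) = 0.078593.
1 − 2Q = 0.89091, giving −¼ ln(0.89091) = 0.028878.
d = 0.078593 + 0.028878 = 0.107471.

0.107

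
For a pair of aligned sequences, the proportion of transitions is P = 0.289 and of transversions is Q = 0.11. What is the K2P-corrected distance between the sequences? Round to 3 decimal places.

Under the Kimura two-parameter model, d = −½ ln(1 − 2P − Q) − ¼ ln(1 − 2Q).
1 − 2P − Q = 0.312, giving −½ ln(0.312) = 0.582376.
1 − 2Q = 0.78, giving −¼ ln(0.78) = 0.062115.
d = 0.582376 + 0.062115 = 0.644491.

0.644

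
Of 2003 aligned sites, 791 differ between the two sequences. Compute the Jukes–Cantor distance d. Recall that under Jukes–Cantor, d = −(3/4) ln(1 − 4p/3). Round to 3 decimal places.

0.561

p = 791/2003 ≈ 0.394908.
d = −(3/4) ln(1 − 4p/3) = −0.75 ln(1 − 0.526544) = −0.75 ln(0.473456)
  = −0.75 × (-0.747696) = 0.560772 substitutions/site.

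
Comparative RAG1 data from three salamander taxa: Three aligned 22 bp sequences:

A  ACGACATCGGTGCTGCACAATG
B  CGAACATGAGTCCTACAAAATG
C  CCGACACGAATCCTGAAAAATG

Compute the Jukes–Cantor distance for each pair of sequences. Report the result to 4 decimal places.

A–B: 8/22 sites differ → p ≈ 0.363636, d = −0.75 ln(1 − 0.484848) = 0.497470 ≈ 0.4975.
A–C: 8/22 sites differ → p ≈ 0.363636, d = −0.75 ln(1 − 0.484848) = 0.497470 ≈ 0.4975.
B–C: 6/22 sites differ → p ≈ 0.272727, d = −0.75 ln(1 − 0.363636) = 0.338988 ≈ 0.3390.

d(A,B) = 0.4975, d(A,C) = 0.4975, d(B,C) = 0.3390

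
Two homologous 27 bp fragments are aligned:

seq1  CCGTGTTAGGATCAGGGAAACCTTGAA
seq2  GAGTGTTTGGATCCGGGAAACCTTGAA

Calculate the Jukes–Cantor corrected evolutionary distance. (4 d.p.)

0.1650

The sequences differ at 4 of 27 sites (1, 2, 8, 14), so p = 4/27 ≈ 0.148148.
d = −(3/4) ln(1 − 4p/3) = −0.75 ln(1 − 0.197531) = −0.75 ln(0.802469)
  = −0.75 × (-0.220062) = 0.165047 substitutions/site.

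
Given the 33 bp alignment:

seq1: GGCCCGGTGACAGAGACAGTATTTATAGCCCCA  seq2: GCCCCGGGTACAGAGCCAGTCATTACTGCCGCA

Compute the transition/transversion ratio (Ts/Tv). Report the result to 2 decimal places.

Transitions are A↔G and C↔T; transversions are all other mismatches.
Transitions: 1. Transversions: 8.
R = 1/8 = 0.125 ≈ 0.13 (to 2 d.p.).

0.13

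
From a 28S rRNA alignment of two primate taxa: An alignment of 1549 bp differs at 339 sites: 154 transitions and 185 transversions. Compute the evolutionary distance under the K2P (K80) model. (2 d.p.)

P = 154/1549 ≈ 0.099419 and Q = 185/1549 ≈ 0.119432.
Under the Kimura two-parameter model, d = −½ ln(1 − 2P − Q) − ¼ ln(1 − 2Q).
1 − 2P − Q = 0.68173, giving −½ ln(0.68173) = 0.191561.
1 − 2Q = 0.761136, giving −¼ ln(0.761136) = 0.068236.
d = 0.191561 + 0.068236 = 0.259797.

0.26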